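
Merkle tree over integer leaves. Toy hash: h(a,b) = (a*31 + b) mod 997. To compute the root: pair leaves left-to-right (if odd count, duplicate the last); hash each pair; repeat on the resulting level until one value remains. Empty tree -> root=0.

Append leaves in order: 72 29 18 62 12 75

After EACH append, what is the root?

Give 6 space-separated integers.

After append 72 (leaves=[72]):
  L0: [72]
  root=72
After append 29 (leaves=[72, 29]):
  L0: [72, 29]
  L1: h(72,29)=(72*31+29)%997=267 -> [267]
  root=267
After append 18 (leaves=[72, 29, 18]):
  L0: [72, 29, 18]
  L1: h(72,29)=(72*31+29)%997=267 h(18,18)=(18*31+18)%997=576 -> [267, 576]
  L2: h(267,576)=(267*31+576)%997=877 -> [877]
  root=877
After append 62 (leaves=[72, 29, 18, 62]):
  L0: [72, 29, 18, 62]
  L1: h(72,29)=(72*31+29)%997=267 h(18,62)=(18*31+62)%997=620 -> [267, 620]
  L2: h(267,620)=(267*31+620)%997=921 -> [921]
  root=921
After append 12 (leaves=[72, 29, 18, 62, 12]):
  L0: [72, 29, 18, 62, 12]
  L1: h(72,29)=(72*31+29)%997=267 h(18,62)=(18*31+62)%997=620 h(12,12)=(12*31+12)%997=384 -> [267, 620, 384]
  L2: h(267,620)=(267*31+620)%997=921 h(384,384)=(384*31+384)%997=324 -> [921, 324]
  L3: h(921,324)=(921*31+324)%997=959 -> [959]
  root=959
After append 75 (leaves=[72, 29, 18, 62, 12, 75]):
  L0: [72, 29, 18, 62, 12, 75]
  L1: h(72,29)=(72*31+29)%997=267 h(18,62)=(18*31+62)%997=620 h(12,75)=(12*31+75)%997=447 -> [267, 620, 447]
  L2: h(267,620)=(267*31+620)%997=921 h(447,447)=(447*31+447)%997=346 -> [921, 346]
  L3: h(921,346)=(921*31+346)%997=981 -> [981]
  root=981

Answer: 72 267 877 921 959 981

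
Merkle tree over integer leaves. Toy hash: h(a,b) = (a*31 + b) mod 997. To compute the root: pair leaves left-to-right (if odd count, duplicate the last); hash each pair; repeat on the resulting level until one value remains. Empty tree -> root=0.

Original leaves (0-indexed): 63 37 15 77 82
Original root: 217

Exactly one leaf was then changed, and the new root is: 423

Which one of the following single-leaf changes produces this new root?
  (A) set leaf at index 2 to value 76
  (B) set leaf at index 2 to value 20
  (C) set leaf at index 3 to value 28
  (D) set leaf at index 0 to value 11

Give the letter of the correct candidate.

Answer: D

Derivation:
Original leaves: [63, 37, 15, 77, 82]
Target new root: 423
Try each candidate change and compute the resulting root:
Candidate A: set leaf[2] = 76 -> leaves = [63, 37, 76, 77, 82]
  L0: [63, 37, 76, 77, 82]
  L1: h(63,37)=(63*31+37)%997=993 h(76,77)=(76*31+77)%997=439 h(82,82)=(82*31+82)%997=630 -> [993, 439, 630]
  L2: h(993,439)=(993*31+439)%997=315 h(630,630)=(630*31+630)%997=220 -> [315, 220]
  L3: h(315,220)=(315*31+220)%997=15 -> [15]
  root = 15 != target 423
Candidate B: set leaf[2] = 20 -> leaves = [63, 37, 20, 77, 82]
  L0: [63, 37, 20, 77, 82]
  L1: h(63,37)=(63*31+37)%997=993 h(20,77)=(20*31+77)%997=697 h(82,82)=(82*31+82)%997=630 -> [993, 697, 630]
  L2: h(993,697)=(993*31+697)%997=573 h(630,630)=(630*31+630)%997=220 -> [573, 220]
  L3: h(573,220)=(573*31+220)%997=37 -> [37]
  root = 37 != target 423
Candidate C: set leaf[3] = 28 -> leaves = [63, 37, 15, 28, 82]
  L0: [63, 37, 15, 28, 82]
  L1: h(63,37)=(63*31+37)%997=993 h(15,28)=(15*31+28)%997=493 h(82,82)=(82*31+82)%997=630 -> [993, 493, 630]
  L2: h(993,493)=(993*31+493)%997=369 h(630,630)=(630*31+630)%997=220 -> [369, 220]
  L3: h(369,220)=(369*31+220)%997=692 -> [692]
  root = 692 != target 423
Candidate D: set leaf[0] = 11 -> leaves = [11, 37, 15, 77, 82]
  L0: [11, 37, 15, 77, 82]
  L1: h(11,37)=(11*31+37)%997=378 h(15,77)=(15*31+77)%997=542 h(82,82)=(82*31+82)%997=630 -> [378, 542, 630]
  L2: h(378,542)=(378*31+542)%997=296 h(630,630)=(630*31+630)%997=220 -> [296, 220]
  L3: h(296,220)=(296*31+220)%997=423 -> [423]
  root = 423 == target 423  ** MATCH **
Candidate D produces the target root.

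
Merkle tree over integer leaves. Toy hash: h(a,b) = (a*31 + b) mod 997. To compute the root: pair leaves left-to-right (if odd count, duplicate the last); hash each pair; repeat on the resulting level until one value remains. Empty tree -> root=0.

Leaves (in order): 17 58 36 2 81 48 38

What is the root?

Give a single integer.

L0: [17, 58, 36, 2, 81, 48, 38]
L1: h(17,58)=(17*31+58)%997=585 h(36,2)=(36*31+2)%997=121 h(81,48)=(81*31+48)%997=565 h(38,38)=(38*31+38)%997=219 -> [585, 121, 565, 219]
L2: h(585,121)=(585*31+121)%997=310 h(565,219)=(565*31+219)%997=785 -> [310, 785]
L3: h(310,785)=(310*31+785)%997=425 -> [425]

Answer: 425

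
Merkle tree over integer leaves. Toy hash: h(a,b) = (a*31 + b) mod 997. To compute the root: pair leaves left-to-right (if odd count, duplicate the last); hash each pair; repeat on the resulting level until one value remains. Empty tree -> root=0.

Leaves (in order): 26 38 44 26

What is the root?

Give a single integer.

Answer: 635

Derivation:
L0: [26, 38, 44, 26]
L1: h(26,38)=(26*31+38)%997=844 h(44,26)=(44*31+26)%997=393 -> [844, 393]
L2: h(844,393)=(844*31+393)%997=635 -> [635]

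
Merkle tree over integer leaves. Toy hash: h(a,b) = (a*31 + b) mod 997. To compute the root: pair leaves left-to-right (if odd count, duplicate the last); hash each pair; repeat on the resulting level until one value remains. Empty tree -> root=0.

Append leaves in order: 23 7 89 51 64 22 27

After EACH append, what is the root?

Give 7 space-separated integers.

Answer: 23 720 243 205 107 757 612

Derivation:
After append 23 (leaves=[23]):
  L0: [23]
  root=23
After append 7 (leaves=[23, 7]):
  L0: [23, 7]
  L1: h(23,7)=(23*31+7)%997=720 -> [720]
  root=720
After append 89 (leaves=[23, 7, 89]):
  L0: [23, 7, 89]
  L1: h(23,7)=(23*31+7)%997=720 h(89,89)=(89*31+89)%997=854 -> [720, 854]
  L2: h(720,854)=(720*31+854)%997=243 -> [243]
  root=243
After append 51 (leaves=[23, 7, 89, 51]):
  L0: [23, 7, 89, 51]
  L1: h(23,7)=(23*31+7)%997=720 h(89,51)=(89*31+51)%997=816 -> [720, 816]
  L2: h(720,816)=(720*31+816)%997=205 -> [205]
  root=205
After append 64 (leaves=[23, 7, 89, 51, 64]):
  L0: [23, 7, 89, 51, 64]
  L1: h(23,7)=(23*31+7)%997=720 h(89,51)=(89*31+51)%997=816 h(64,64)=(64*31+64)%997=54 -> [720, 816, 54]
  L2: h(720,816)=(720*31+816)%997=205 h(54,54)=(54*31+54)%997=731 -> [205, 731]
  L3: h(205,731)=(205*31+731)%997=107 -> [107]
  root=107
After append 22 (leaves=[23, 7, 89, 51, 64, 22]):
  L0: [23, 7, 89, 51, 64, 22]
  L1: h(23,7)=(23*31+7)%997=720 h(89,51)=(89*31+51)%997=816 h(64,22)=(64*31+22)%997=12 -> [720, 816, 12]
  L2: h(720,816)=(720*31+816)%997=205 h(12,12)=(12*31+12)%997=384 -> [205, 384]
  L3: h(205,384)=(205*31+384)%997=757 -> [757]
  root=757
After append 27 (leaves=[23, 7, 89, 51, 64, 22, 27]):
  L0: [23, 7, 89, 51, 64, 22, 27]
  L1: h(23,7)=(23*31+7)%997=720 h(89,51)=(89*31+51)%997=816 h(64,22)=(64*31+22)%997=12 h(27,27)=(27*31+27)%997=864 -> [720, 816, 12, 864]
  L2: h(720,816)=(720*31+816)%997=205 h(12,864)=(12*31+864)%997=239 -> [205, 239]
  L3: h(205,239)=(205*31+239)%997=612 -> [612]
  root=612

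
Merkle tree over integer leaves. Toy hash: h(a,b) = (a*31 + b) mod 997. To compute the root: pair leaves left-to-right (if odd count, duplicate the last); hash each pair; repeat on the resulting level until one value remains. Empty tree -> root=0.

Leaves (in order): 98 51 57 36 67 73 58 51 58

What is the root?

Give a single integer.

L0: [98, 51, 57, 36, 67, 73, 58, 51, 58]
L1: h(98,51)=(98*31+51)%997=98 h(57,36)=(57*31+36)%997=806 h(67,73)=(67*31+73)%997=156 h(58,51)=(58*31+51)%997=852 h(58,58)=(58*31+58)%997=859 -> [98, 806, 156, 852, 859]
L2: h(98,806)=(98*31+806)%997=853 h(156,852)=(156*31+852)%997=703 h(859,859)=(859*31+859)%997=569 -> [853, 703, 569]
L3: h(853,703)=(853*31+703)%997=227 h(569,569)=(569*31+569)%997=262 -> [227, 262]
L4: h(227,262)=(227*31+262)%997=320 -> [320]

Answer: 320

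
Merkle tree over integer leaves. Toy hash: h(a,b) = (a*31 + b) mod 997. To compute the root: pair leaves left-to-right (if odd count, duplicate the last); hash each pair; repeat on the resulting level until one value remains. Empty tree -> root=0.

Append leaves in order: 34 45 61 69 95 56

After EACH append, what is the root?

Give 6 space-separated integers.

Answer: 34 102 129 137 830 579

Derivation:
After append 34 (leaves=[34]):
  L0: [34]
  root=34
After append 45 (leaves=[34, 45]):
  L0: [34, 45]
  L1: h(34,45)=(34*31+45)%997=102 -> [102]
  root=102
After append 61 (leaves=[34, 45, 61]):
  L0: [34, 45, 61]
  L1: h(34,45)=(34*31+45)%997=102 h(61,61)=(61*31+61)%997=955 -> [102, 955]
  L2: h(102,955)=(102*31+955)%997=129 -> [129]
  root=129
After append 69 (leaves=[34, 45, 61, 69]):
  L0: [34, 45, 61, 69]
  L1: h(34,45)=(34*31+45)%997=102 h(61,69)=(61*31+69)%997=963 -> [102, 963]
  L2: h(102,963)=(102*31+963)%997=137 -> [137]
  root=137
After append 95 (leaves=[34, 45, 61, 69, 95]):
  L0: [34, 45, 61, 69, 95]
  L1: h(34,45)=(34*31+45)%997=102 h(61,69)=(61*31+69)%997=963 h(95,95)=(95*31+95)%997=49 -> [102, 963, 49]
  L2: h(102,963)=(102*31+963)%997=137 h(49,49)=(49*31+49)%997=571 -> [137, 571]
  L3: h(137,571)=(137*31+571)%997=830 -> [830]
  root=830
After append 56 (leaves=[34, 45, 61, 69, 95, 56]):
  L0: [34, 45, 61, 69, 95, 56]
  L1: h(34,45)=(34*31+45)%997=102 h(61,69)=(61*31+69)%997=963 h(95,56)=(95*31+56)%997=10 -> [102, 963, 10]
  L2: h(102,963)=(102*31+963)%997=137 h(10,10)=(10*31+10)%997=320 -> [137, 320]
  L3: h(137,320)=(137*31+320)%997=579 -> [579]
  root=579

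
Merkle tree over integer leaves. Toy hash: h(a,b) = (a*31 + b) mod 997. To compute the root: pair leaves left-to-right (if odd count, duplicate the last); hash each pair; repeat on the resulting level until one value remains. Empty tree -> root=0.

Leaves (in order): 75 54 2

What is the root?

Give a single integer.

Answer: 35

Derivation:
L0: [75, 54, 2]
L1: h(75,54)=(75*31+54)%997=385 h(2,2)=(2*31+2)%997=64 -> [385, 64]
L2: h(385,64)=(385*31+64)%997=35 -> [35]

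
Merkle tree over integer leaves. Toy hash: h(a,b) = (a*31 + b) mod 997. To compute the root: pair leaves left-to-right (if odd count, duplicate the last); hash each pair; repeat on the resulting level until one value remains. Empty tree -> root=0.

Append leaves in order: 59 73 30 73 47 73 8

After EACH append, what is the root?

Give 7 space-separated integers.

After append 59 (leaves=[59]):
  L0: [59]
  root=59
After append 73 (leaves=[59, 73]):
  L0: [59, 73]
  L1: h(59,73)=(59*31+73)%997=905 -> [905]
  root=905
After append 30 (leaves=[59, 73, 30]):
  L0: [59, 73, 30]
  L1: h(59,73)=(59*31+73)%997=905 h(30,30)=(30*31+30)%997=960 -> [905, 960]
  L2: h(905,960)=(905*31+960)%997=102 -> [102]
  root=102
After append 73 (leaves=[59, 73, 30, 73]):
  L0: [59, 73, 30, 73]
  L1: h(59,73)=(59*31+73)%997=905 h(30,73)=(30*31+73)%997=6 -> [905, 6]
  L2: h(905,6)=(905*31+6)%997=145 -> [145]
  root=145
After append 47 (leaves=[59, 73, 30, 73, 47]):
  L0: [59, 73, 30, 73, 47]
  L1: h(59,73)=(59*31+73)%997=905 h(30,73)=(30*31+73)%997=6 h(47,47)=(47*31+47)%997=507 -> [905, 6, 507]
  L2: h(905,6)=(905*31+6)%997=145 h(507,507)=(507*31+507)%997=272 -> [145, 272]
  L3: h(145,272)=(145*31+272)%997=779 -> [779]
  root=779
After append 73 (leaves=[59, 73, 30, 73, 47, 73]):
  L0: [59, 73, 30, 73, 47, 73]
  L1: h(59,73)=(59*31+73)%997=905 h(30,73)=(30*31+73)%997=6 h(47,73)=(47*31+73)%997=533 -> [905, 6, 533]
  L2: h(905,6)=(905*31+6)%997=145 h(533,533)=(533*31+533)%997=107 -> [145, 107]
  L3: h(145,107)=(145*31+107)%997=614 -> [614]
  root=614
After append 8 (leaves=[59, 73, 30, 73, 47, 73, 8]):
  L0: [59, 73, 30, 73, 47, 73, 8]
  L1: h(59,73)=(59*31+73)%997=905 h(30,73)=(30*31+73)%997=6 h(47,73)=(47*31+73)%997=533 h(8,8)=(8*31+8)%997=256 -> [905, 6, 533, 256]
  L2: h(905,6)=(905*31+6)%997=145 h(533,256)=(533*31+256)%997=827 -> [145, 827]
  L3: h(145,827)=(145*31+827)%997=337 -> [337]
  root=337

Answer: 59 905 102 145 779 614 337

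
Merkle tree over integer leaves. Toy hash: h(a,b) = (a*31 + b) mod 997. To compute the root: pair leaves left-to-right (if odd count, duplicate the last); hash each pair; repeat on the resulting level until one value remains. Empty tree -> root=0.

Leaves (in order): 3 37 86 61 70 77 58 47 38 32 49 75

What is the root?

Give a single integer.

Answer: 340

Derivation:
L0: [3, 37, 86, 61, 70, 77, 58, 47, 38, 32, 49, 75]
L1: h(3,37)=(3*31+37)%997=130 h(86,61)=(86*31+61)%997=733 h(70,77)=(70*31+77)%997=253 h(58,47)=(58*31+47)%997=848 h(38,32)=(38*31+32)%997=213 h(49,75)=(49*31+75)%997=597 -> [130, 733, 253, 848, 213, 597]
L2: h(130,733)=(130*31+733)%997=775 h(253,848)=(253*31+848)%997=715 h(213,597)=(213*31+597)%997=221 -> [775, 715, 221]
L3: h(775,715)=(775*31+715)%997=812 h(221,221)=(221*31+221)%997=93 -> [812, 93]
L4: h(812,93)=(812*31+93)%997=340 -> [340]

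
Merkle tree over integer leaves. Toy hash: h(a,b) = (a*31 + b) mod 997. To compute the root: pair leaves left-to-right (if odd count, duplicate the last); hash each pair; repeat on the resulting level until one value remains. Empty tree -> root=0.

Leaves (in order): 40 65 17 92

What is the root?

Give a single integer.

L0: [40, 65, 17, 92]
L1: h(40,65)=(40*31+65)%997=308 h(17,92)=(17*31+92)%997=619 -> [308, 619]
L2: h(308,619)=(308*31+619)%997=197 -> [197]

Answer: 197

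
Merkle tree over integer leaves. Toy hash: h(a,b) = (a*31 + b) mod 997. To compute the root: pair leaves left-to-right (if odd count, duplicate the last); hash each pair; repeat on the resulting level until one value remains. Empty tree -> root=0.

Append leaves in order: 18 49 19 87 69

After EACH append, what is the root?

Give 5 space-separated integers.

After append 18 (leaves=[18]):
  L0: [18]
  root=18
After append 49 (leaves=[18, 49]):
  L0: [18, 49]
  L1: h(18,49)=(18*31+49)%997=607 -> [607]
  root=607
After append 19 (leaves=[18, 49, 19]):
  L0: [18, 49, 19]
  L1: h(18,49)=(18*31+49)%997=607 h(19,19)=(19*31+19)%997=608 -> [607, 608]
  L2: h(607,608)=(607*31+608)%997=482 -> [482]
  root=482
After append 87 (leaves=[18, 49, 19, 87]):
  L0: [18, 49, 19, 87]
  L1: h(18,49)=(18*31+49)%997=607 h(19,87)=(19*31+87)%997=676 -> [607, 676]
  L2: h(607,676)=(607*31+676)%997=550 -> [550]
  root=550
After append 69 (leaves=[18, 49, 19, 87, 69]):
  L0: [18, 49, 19, 87, 69]
  L1: h(18,49)=(18*31+49)%997=607 h(19,87)=(19*31+87)%997=676 h(69,69)=(69*31+69)%997=214 -> [607, 676, 214]
  L2: h(607,676)=(607*31+676)%997=550 h(214,214)=(214*31+214)%997=866 -> [550, 866]
  L3: h(550,866)=(550*31+866)%997=967 -> [967]
  root=967

Answer: 18 607 482 550 967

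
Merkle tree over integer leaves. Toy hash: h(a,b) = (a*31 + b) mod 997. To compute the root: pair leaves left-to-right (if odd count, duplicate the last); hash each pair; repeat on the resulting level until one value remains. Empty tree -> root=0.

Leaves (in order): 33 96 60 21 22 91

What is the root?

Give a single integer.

Answer: 889

Derivation:
L0: [33, 96, 60, 21, 22, 91]
L1: h(33,96)=(33*31+96)%997=122 h(60,21)=(60*31+21)%997=884 h(22,91)=(22*31+91)%997=773 -> [122, 884, 773]
L2: h(122,884)=(122*31+884)%997=678 h(773,773)=(773*31+773)%997=808 -> [678, 808]
L3: h(678,808)=(678*31+808)%997=889 -> [889]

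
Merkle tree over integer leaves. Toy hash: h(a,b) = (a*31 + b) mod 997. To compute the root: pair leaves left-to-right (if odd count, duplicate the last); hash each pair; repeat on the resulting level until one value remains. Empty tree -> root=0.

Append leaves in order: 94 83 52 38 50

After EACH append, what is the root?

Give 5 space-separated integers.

Answer: 94 6 853 839 440

Derivation:
After append 94 (leaves=[94]):
  L0: [94]
  root=94
After append 83 (leaves=[94, 83]):
  L0: [94, 83]
  L1: h(94,83)=(94*31+83)%997=6 -> [6]
  root=6
After append 52 (leaves=[94, 83, 52]):
  L0: [94, 83, 52]
  L1: h(94,83)=(94*31+83)%997=6 h(52,52)=(52*31+52)%997=667 -> [6, 667]
  L2: h(6,667)=(6*31+667)%997=853 -> [853]
  root=853
After append 38 (leaves=[94, 83, 52, 38]):
  L0: [94, 83, 52, 38]
  L1: h(94,83)=(94*31+83)%997=6 h(52,38)=(52*31+38)%997=653 -> [6, 653]
  L2: h(6,653)=(6*31+653)%997=839 -> [839]
  root=839
After append 50 (leaves=[94, 83, 52, 38, 50]):
  L0: [94, 83, 52, 38, 50]
  L1: h(94,83)=(94*31+83)%997=6 h(52,38)=(52*31+38)%997=653 h(50,50)=(50*31+50)%997=603 -> [6, 653, 603]
  L2: h(6,653)=(6*31+653)%997=839 h(603,603)=(603*31+603)%997=353 -> [839, 353]
  L3: h(839,353)=(839*31+353)%997=440 -> [440]
  root=440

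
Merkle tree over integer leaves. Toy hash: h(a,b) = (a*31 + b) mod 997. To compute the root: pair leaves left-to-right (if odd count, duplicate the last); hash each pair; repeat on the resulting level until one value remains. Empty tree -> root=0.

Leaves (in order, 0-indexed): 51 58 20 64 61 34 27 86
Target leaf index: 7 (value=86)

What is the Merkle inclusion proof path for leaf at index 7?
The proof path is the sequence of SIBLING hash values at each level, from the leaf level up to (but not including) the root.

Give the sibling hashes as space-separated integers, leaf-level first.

L0 (leaves): [51, 58, 20, 64, 61, 34, 27, 86], target index=7
L1: h(51,58)=(51*31+58)%997=642 [pair 0] h(20,64)=(20*31+64)%997=684 [pair 1] h(61,34)=(61*31+34)%997=928 [pair 2] h(27,86)=(27*31+86)%997=923 [pair 3] -> [642, 684, 928, 923]
  Sibling for proof at L0: 27
L2: h(642,684)=(642*31+684)%997=646 [pair 0] h(928,923)=(928*31+923)%997=778 [pair 1] -> [646, 778]
  Sibling for proof at L1: 928
L3: h(646,778)=(646*31+778)%997=864 [pair 0] -> [864]
  Sibling for proof at L2: 646
Root: 864
Proof path (sibling hashes from leaf to root): [27, 928, 646]

Answer: 27 928 646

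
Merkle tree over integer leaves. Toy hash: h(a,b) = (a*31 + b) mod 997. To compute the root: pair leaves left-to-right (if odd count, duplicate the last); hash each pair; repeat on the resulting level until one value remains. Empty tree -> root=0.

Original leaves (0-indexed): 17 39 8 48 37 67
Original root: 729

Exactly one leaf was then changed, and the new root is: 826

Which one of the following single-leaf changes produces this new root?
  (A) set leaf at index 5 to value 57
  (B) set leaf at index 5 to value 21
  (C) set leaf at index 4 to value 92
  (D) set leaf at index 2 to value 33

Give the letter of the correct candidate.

Original leaves: [17, 39, 8, 48, 37, 67]
Target new root: 826
Try each candidate change and compute the resulting root:
Candidate A: set leaf[5] = 57 -> leaves = [17, 39, 8, 48, 37, 57]
  L0: [17, 39, 8, 48, 37, 57]
  L1: h(17,39)=(17*31+39)%997=566 h(8,48)=(8*31+48)%997=296 h(37,57)=(37*31+57)%997=207 -> [566, 296, 207]
  L2: h(566,296)=(566*31+296)%997=893 h(207,207)=(207*31+207)%997=642 -> [893, 642]
  L3: h(893,642)=(893*31+642)%997=409 -> [409]
  root = 409 != target 826
Candidate B: set leaf[5] = 21 -> leaves = [17, 39, 8, 48, 37, 21]
  L0: [17, 39, 8, 48, 37, 21]
  L1: h(17,39)=(17*31+39)%997=566 h(8,48)=(8*31+48)%997=296 h(37,21)=(37*31+21)%997=171 -> [566, 296, 171]
  L2: h(566,296)=(566*31+296)%997=893 h(171,171)=(171*31+171)%997=487 -> [893, 487]
  L3: h(893,487)=(893*31+487)%997=254 -> [254]
  root = 254 != target 826
Candidate C: set leaf[4] = 92 -> leaves = [17, 39, 8, 48, 92, 67]
  L0: [17, 39, 8, 48, 92, 67]
  L1: h(17,39)=(17*31+39)%997=566 h(8,48)=(8*31+48)%997=296 h(92,67)=(92*31+67)%997=925 -> [566, 296, 925]
  L2: h(566,296)=(566*31+296)%997=893 h(925,925)=(925*31+925)%997=687 -> [893, 687]
  L3: h(893,687)=(893*31+687)%997=454 -> [454]
  root = 454 != target 826
Candidate D: set leaf[2] = 33 -> leaves = [17, 39, 33, 48, 37, 67]
  L0: [17, 39, 33, 48, 37, 67]
  L1: h(17,39)=(17*31+39)%997=566 h(33,48)=(33*31+48)%997=74 h(37,67)=(37*31+67)%997=217 -> [566, 74, 217]
  L2: h(566,74)=(566*31+74)%997=671 h(217,217)=(217*31+217)%997=962 -> [671, 962]
  L3: h(671,962)=(671*31+962)%997=826 -> [826]
  root = 826 == target 826  ** MATCH **
Candidate D produces the target root.

Answer: D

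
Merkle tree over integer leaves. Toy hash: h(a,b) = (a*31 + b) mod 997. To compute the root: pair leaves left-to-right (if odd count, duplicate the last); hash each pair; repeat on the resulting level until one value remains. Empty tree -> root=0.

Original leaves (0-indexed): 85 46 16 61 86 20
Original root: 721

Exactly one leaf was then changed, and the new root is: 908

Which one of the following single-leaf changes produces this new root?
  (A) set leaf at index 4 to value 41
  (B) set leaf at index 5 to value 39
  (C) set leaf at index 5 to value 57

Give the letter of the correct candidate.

Answer: C

Derivation:
Original leaves: [85, 46, 16, 61, 86, 20]
Target new root: 908
Try each candidate change and compute the resulting root:
Candidate A: set leaf[4] = 41 -> leaves = [85, 46, 16, 61, 41, 20]
  L0: [85, 46, 16, 61, 41, 20]
  L1: h(85,46)=(85*31+46)%997=687 h(16,61)=(16*31+61)%997=557 h(41,20)=(41*31+20)%997=294 -> [687, 557, 294]
  L2: h(687,557)=(687*31+557)%997=917 h(294,294)=(294*31+294)%997=435 -> [917, 435]
  L3: h(917,435)=(917*31+435)%997=946 -> [946]
  root = 946 != target 908
Candidate B: set leaf[5] = 39 -> leaves = [85, 46, 16, 61, 86, 39]
  L0: [85, 46, 16, 61, 86, 39]
  L1: h(85,46)=(85*31+46)%997=687 h(16,61)=(16*31+61)%997=557 h(86,39)=(86*31+39)%997=711 -> [687, 557, 711]
  L2: h(687,557)=(687*31+557)%997=917 h(711,711)=(711*31+711)%997=818 -> [917, 818]
  L3: h(917,818)=(917*31+818)%997=332 -> [332]
  root = 332 != target 908
Candidate C: set leaf[5] = 57 -> leaves = [85, 46, 16, 61, 86, 57]
  L0: [85, 46, 16, 61, 86, 57]
  L1: h(85,46)=(85*31+46)%997=687 h(16,61)=(16*31+61)%997=557 h(86,57)=(86*31+57)%997=729 -> [687, 557, 729]
  L2: h(687,557)=(687*31+557)%997=917 h(729,729)=(729*31+729)%997=397 -> [917, 397]
  L3: h(917,397)=(917*31+397)%997=908 -> [908]
  root = 908 == target 908  ** MATCH **
Candidate C produces the target root.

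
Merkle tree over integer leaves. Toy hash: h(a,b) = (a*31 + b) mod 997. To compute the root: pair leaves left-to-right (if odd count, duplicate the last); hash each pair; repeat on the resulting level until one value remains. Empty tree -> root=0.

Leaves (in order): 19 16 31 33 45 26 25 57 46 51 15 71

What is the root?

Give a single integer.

L0: [19, 16, 31, 33, 45, 26, 25, 57, 46, 51, 15, 71]
L1: h(19,16)=(19*31+16)%997=605 h(31,33)=(31*31+33)%997=994 h(45,26)=(45*31+26)%997=424 h(25,57)=(25*31+57)%997=832 h(46,51)=(46*31+51)%997=480 h(15,71)=(15*31+71)%997=536 -> [605, 994, 424, 832, 480, 536]
L2: h(605,994)=(605*31+994)%997=806 h(424,832)=(424*31+832)%997=18 h(480,536)=(480*31+536)%997=461 -> [806, 18, 461]
L3: h(806,18)=(806*31+18)%997=79 h(461,461)=(461*31+461)%997=794 -> [79, 794]
L4: h(79,794)=(79*31+794)%997=252 -> [252]

Answer: 252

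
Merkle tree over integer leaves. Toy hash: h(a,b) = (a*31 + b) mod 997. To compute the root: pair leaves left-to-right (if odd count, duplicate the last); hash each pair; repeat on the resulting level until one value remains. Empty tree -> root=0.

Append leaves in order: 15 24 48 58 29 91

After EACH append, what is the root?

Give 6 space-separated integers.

Answer: 15 489 743 753 198 188

Derivation:
After append 15 (leaves=[15]):
  L0: [15]
  root=15
After append 24 (leaves=[15, 24]):
  L0: [15, 24]
  L1: h(15,24)=(15*31+24)%997=489 -> [489]
  root=489
After append 48 (leaves=[15, 24, 48]):
  L0: [15, 24, 48]
  L1: h(15,24)=(15*31+24)%997=489 h(48,48)=(48*31+48)%997=539 -> [489, 539]
  L2: h(489,539)=(489*31+539)%997=743 -> [743]
  root=743
After append 58 (leaves=[15, 24, 48, 58]):
  L0: [15, 24, 48, 58]
  L1: h(15,24)=(15*31+24)%997=489 h(48,58)=(48*31+58)%997=549 -> [489, 549]
  L2: h(489,549)=(489*31+549)%997=753 -> [753]
  root=753
After append 29 (leaves=[15, 24, 48, 58, 29]):
  L0: [15, 24, 48, 58, 29]
  L1: h(15,24)=(15*31+24)%997=489 h(48,58)=(48*31+58)%997=549 h(29,29)=(29*31+29)%997=928 -> [489, 549, 928]
  L2: h(489,549)=(489*31+549)%997=753 h(928,928)=(928*31+928)%997=783 -> [753, 783]
  L3: h(753,783)=(753*31+783)%997=198 -> [198]
  root=198
After append 91 (leaves=[15, 24, 48, 58, 29, 91]):
  L0: [15, 24, 48, 58, 29, 91]
  L1: h(15,24)=(15*31+24)%997=489 h(48,58)=(48*31+58)%997=549 h(29,91)=(29*31+91)%997=990 -> [489, 549, 990]
  L2: h(489,549)=(489*31+549)%997=753 h(990,990)=(990*31+990)%997=773 -> [753, 773]
  L3: h(753,773)=(753*31+773)%997=188 -> [188]
  root=188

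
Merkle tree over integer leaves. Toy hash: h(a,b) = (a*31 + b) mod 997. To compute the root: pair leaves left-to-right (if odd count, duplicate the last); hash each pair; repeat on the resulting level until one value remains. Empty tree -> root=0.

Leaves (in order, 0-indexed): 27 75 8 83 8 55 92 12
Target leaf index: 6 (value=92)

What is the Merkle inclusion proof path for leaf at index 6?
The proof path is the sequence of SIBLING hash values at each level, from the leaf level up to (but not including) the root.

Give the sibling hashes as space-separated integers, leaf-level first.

Answer: 12 303 687

Derivation:
L0 (leaves): [27, 75, 8, 83, 8, 55, 92, 12], target index=6
L1: h(27,75)=(27*31+75)%997=912 [pair 0] h(8,83)=(8*31+83)%997=331 [pair 1] h(8,55)=(8*31+55)%997=303 [pair 2] h(92,12)=(92*31+12)%997=870 [pair 3] -> [912, 331, 303, 870]
  Sibling for proof at L0: 12
L2: h(912,331)=(912*31+331)%997=687 [pair 0] h(303,870)=(303*31+870)%997=293 [pair 1] -> [687, 293]
  Sibling for proof at L1: 303
L3: h(687,293)=(687*31+293)%997=653 [pair 0] -> [653]
  Sibling for proof at L2: 687
Root: 653
Proof path (sibling hashes from leaf to root): [12, 303, 687]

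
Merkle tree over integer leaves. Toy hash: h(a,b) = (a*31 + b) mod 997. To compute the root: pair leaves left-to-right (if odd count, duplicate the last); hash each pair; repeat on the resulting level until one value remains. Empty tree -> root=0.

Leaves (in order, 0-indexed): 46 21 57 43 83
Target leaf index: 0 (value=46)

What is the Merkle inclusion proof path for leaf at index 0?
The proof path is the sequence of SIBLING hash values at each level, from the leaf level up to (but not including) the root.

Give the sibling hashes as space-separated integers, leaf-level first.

L0 (leaves): [46, 21, 57, 43, 83], target index=0
L1: h(46,21)=(46*31+21)%997=450 [pair 0] h(57,43)=(57*31+43)%997=813 [pair 1] h(83,83)=(83*31+83)%997=662 [pair 2] -> [450, 813, 662]
  Sibling for proof at L0: 21
L2: h(450,813)=(450*31+813)%997=805 [pair 0] h(662,662)=(662*31+662)%997=247 [pair 1] -> [805, 247]
  Sibling for proof at L1: 813
L3: h(805,247)=(805*31+247)%997=277 [pair 0] -> [277]
  Sibling for proof at L2: 247
Root: 277
Proof path (sibling hashes from leaf to root): [21, 813, 247]

Answer: 21 813 247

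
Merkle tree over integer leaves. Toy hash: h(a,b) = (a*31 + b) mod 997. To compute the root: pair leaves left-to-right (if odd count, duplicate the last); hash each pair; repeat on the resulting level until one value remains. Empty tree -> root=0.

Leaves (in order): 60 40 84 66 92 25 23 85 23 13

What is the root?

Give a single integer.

L0: [60, 40, 84, 66, 92, 25, 23, 85, 23, 13]
L1: h(60,40)=(60*31+40)%997=903 h(84,66)=(84*31+66)%997=676 h(92,25)=(92*31+25)%997=883 h(23,85)=(23*31+85)%997=798 h(23,13)=(23*31+13)%997=726 -> [903, 676, 883, 798, 726]
L2: h(903,676)=(903*31+676)%997=753 h(883,798)=(883*31+798)%997=255 h(726,726)=(726*31+726)%997=301 -> [753, 255, 301]
L3: h(753,255)=(753*31+255)%997=667 h(301,301)=(301*31+301)%997=659 -> [667, 659]
L4: h(667,659)=(667*31+659)%997=399 -> [399]

Answer: 399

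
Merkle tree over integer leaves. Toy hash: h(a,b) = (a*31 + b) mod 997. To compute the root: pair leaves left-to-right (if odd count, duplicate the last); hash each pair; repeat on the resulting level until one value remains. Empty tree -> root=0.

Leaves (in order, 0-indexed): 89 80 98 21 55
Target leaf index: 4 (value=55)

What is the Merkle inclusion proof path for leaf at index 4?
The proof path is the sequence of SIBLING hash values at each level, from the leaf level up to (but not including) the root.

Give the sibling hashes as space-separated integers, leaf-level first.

Answer: 55 763 341

Derivation:
L0 (leaves): [89, 80, 98, 21, 55], target index=4
L1: h(89,80)=(89*31+80)%997=845 [pair 0] h(98,21)=(98*31+21)%997=68 [pair 1] h(55,55)=(55*31+55)%997=763 [pair 2] -> [845, 68, 763]
  Sibling for proof at L0: 55
L2: h(845,68)=(845*31+68)%997=341 [pair 0] h(763,763)=(763*31+763)%997=488 [pair 1] -> [341, 488]
  Sibling for proof at L1: 763
L3: h(341,488)=(341*31+488)%997=92 [pair 0] -> [92]
  Sibling for proof at L2: 341
Root: 92
Proof path (sibling hashes from leaf to root): [55, 763, 341]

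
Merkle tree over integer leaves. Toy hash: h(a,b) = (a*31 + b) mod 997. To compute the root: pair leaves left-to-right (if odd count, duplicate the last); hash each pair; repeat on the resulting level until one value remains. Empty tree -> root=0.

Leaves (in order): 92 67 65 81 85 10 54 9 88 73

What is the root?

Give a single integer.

Answer: 587

Derivation:
L0: [92, 67, 65, 81, 85, 10, 54, 9, 88, 73]
L1: h(92,67)=(92*31+67)%997=925 h(65,81)=(65*31+81)%997=102 h(85,10)=(85*31+10)%997=651 h(54,9)=(54*31+9)%997=686 h(88,73)=(88*31+73)%997=807 -> [925, 102, 651, 686, 807]
L2: h(925,102)=(925*31+102)%997=861 h(651,686)=(651*31+686)%997=927 h(807,807)=(807*31+807)%997=899 -> [861, 927, 899]
L3: h(861,927)=(861*31+927)%997=699 h(899,899)=(899*31+899)%997=852 -> [699, 852]
L4: h(699,852)=(699*31+852)%997=587 -> [587]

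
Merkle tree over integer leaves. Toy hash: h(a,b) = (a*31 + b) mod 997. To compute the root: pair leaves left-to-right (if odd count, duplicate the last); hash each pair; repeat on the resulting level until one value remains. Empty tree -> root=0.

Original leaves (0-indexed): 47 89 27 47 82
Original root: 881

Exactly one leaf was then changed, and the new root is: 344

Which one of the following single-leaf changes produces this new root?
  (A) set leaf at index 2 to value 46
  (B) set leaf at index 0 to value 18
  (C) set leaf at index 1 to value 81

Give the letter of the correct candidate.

Answer: B

Derivation:
Original leaves: [47, 89, 27, 47, 82]
Target new root: 344
Try each candidate change and compute the resulting root:
Candidate A: set leaf[2] = 46 -> leaves = [47, 89, 46, 47, 82]
  L0: [47, 89, 46, 47, 82]
  L1: h(47,89)=(47*31+89)%997=549 h(46,47)=(46*31+47)%997=476 h(82,82)=(82*31+82)%997=630 -> [549, 476, 630]
  L2: h(549,476)=(549*31+476)%997=546 h(630,630)=(630*31+630)%997=220 -> [546, 220]
  L3: h(546,220)=(546*31+220)%997=197 -> [197]
  root = 197 != target 344
Candidate B: set leaf[0] = 18 -> leaves = [18, 89, 27, 47, 82]
  L0: [18, 89, 27, 47, 82]
  L1: h(18,89)=(18*31+89)%997=647 h(27,47)=(27*31+47)%997=884 h(82,82)=(82*31+82)%997=630 -> [647, 884, 630]
  L2: h(647,884)=(647*31+884)%997=4 h(630,630)=(630*31+630)%997=220 -> [4, 220]
  L3: h(4,220)=(4*31+220)%997=344 -> [344]
  root = 344 == target 344  ** MATCH **
Candidate C: set leaf[1] = 81 -> leaves = [47, 81, 27, 47, 82]
  L0: [47, 81, 27, 47, 82]
  L1: h(47,81)=(47*31+81)%997=541 h(27,47)=(27*31+47)%997=884 h(82,82)=(82*31+82)%997=630 -> [541, 884, 630]
  L2: h(541,884)=(541*31+884)%997=706 h(630,630)=(630*31+630)%997=220 -> [706, 220]
  L3: h(706,220)=(706*31+220)%997=172 -> [172]
  root = 172 != target 344
Candidate B produces the target root.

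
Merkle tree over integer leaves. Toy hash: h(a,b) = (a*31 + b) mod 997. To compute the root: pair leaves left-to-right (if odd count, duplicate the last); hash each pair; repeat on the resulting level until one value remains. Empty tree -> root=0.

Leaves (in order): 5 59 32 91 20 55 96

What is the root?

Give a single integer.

Answer: 16

Derivation:
L0: [5, 59, 32, 91, 20, 55, 96]
L1: h(5,59)=(5*31+59)%997=214 h(32,91)=(32*31+91)%997=86 h(20,55)=(20*31+55)%997=675 h(96,96)=(96*31+96)%997=81 -> [214, 86, 675, 81]
L2: h(214,86)=(214*31+86)%997=738 h(675,81)=(675*31+81)%997=69 -> [738, 69]
L3: h(738,69)=(738*31+69)%997=16 -> [16]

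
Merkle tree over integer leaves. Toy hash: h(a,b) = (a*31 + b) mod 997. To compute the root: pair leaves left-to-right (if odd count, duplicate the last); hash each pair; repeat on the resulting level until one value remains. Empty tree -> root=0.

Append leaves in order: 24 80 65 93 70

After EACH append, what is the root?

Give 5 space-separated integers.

After append 24 (leaves=[24]):
  L0: [24]
  root=24
After append 80 (leaves=[24, 80]):
  L0: [24, 80]
  L1: h(24,80)=(24*31+80)%997=824 -> [824]
  root=824
After append 65 (leaves=[24, 80, 65]):
  L0: [24, 80, 65]
  L1: h(24,80)=(24*31+80)%997=824 h(65,65)=(65*31+65)%997=86 -> [824, 86]
  L2: h(824,86)=(824*31+86)%997=705 -> [705]
  root=705
After append 93 (leaves=[24, 80, 65, 93]):
  L0: [24, 80, 65, 93]
  L1: h(24,80)=(24*31+80)%997=824 h(65,93)=(65*31+93)%997=114 -> [824, 114]
  L2: h(824,114)=(824*31+114)%997=733 -> [733]
  root=733
After append 70 (leaves=[24, 80, 65, 93, 70]):
  L0: [24, 80, 65, 93, 70]
  L1: h(24,80)=(24*31+80)%997=824 h(65,93)=(65*31+93)%997=114 h(70,70)=(70*31+70)%997=246 -> [824, 114, 246]
  L2: h(824,114)=(824*31+114)%997=733 h(246,246)=(246*31+246)%997=893 -> [733, 893]
  L3: h(733,893)=(733*31+893)%997=685 -> [685]
  root=685

Answer: 24 824 705 733 685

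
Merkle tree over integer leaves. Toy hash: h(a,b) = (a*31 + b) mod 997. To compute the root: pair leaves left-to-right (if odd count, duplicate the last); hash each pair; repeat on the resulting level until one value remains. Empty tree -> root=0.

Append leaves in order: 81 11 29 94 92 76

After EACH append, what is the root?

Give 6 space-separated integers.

After append 81 (leaves=[81]):
  L0: [81]
  root=81
After append 11 (leaves=[81, 11]):
  L0: [81, 11]
  L1: h(81,11)=(81*31+11)%997=528 -> [528]
  root=528
After append 29 (leaves=[81, 11, 29]):
  L0: [81, 11, 29]
  L1: h(81,11)=(81*31+11)%997=528 h(29,29)=(29*31+29)%997=928 -> [528, 928]
  L2: h(528,928)=(528*31+928)%997=347 -> [347]
  root=347
After append 94 (leaves=[81, 11, 29, 94]):
  L0: [81, 11, 29, 94]
  L1: h(81,11)=(81*31+11)%997=528 h(29,94)=(29*31+94)%997=993 -> [528, 993]
  L2: h(528,993)=(528*31+993)%997=412 -> [412]
  root=412
After append 92 (leaves=[81, 11, 29, 94, 92]):
  L0: [81, 11, 29, 94, 92]
  L1: h(81,11)=(81*31+11)%997=528 h(29,94)=(29*31+94)%997=993 h(92,92)=(92*31+92)%997=950 -> [528, 993, 950]
  L2: h(528,993)=(528*31+993)%997=412 h(950,950)=(950*31+950)%997=490 -> [412, 490]
  L3: h(412,490)=(412*31+490)%997=301 -> [301]
  root=301
After append 76 (leaves=[81, 11, 29, 94, 92, 76]):
  L0: [81, 11, 29, 94, 92, 76]
  L1: h(81,11)=(81*31+11)%997=528 h(29,94)=(29*31+94)%997=993 h(92,76)=(92*31+76)%997=934 -> [528, 993, 934]
  L2: h(528,993)=(528*31+993)%997=412 h(934,934)=(934*31+934)%997=975 -> [412, 975]
  L3: h(412,975)=(412*31+975)%997=786 -> [786]
  root=786

Answer: 81 528 347 412 301 786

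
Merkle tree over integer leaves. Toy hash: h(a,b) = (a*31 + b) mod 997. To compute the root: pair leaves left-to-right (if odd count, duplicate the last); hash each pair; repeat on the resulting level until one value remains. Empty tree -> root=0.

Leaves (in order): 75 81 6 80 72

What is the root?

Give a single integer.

L0: [75, 81, 6, 80, 72]
L1: h(75,81)=(75*31+81)%997=412 h(6,80)=(6*31+80)%997=266 h(72,72)=(72*31+72)%997=310 -> [412, 266, 310]
L2: h(412,266)=(412*31+266)%997=77 h(310,310)=(310*31+310)%997=947 -> [77, 947]
L3: h(77,947)=(77*31+947)%997=343 -> [343]

Answer: 343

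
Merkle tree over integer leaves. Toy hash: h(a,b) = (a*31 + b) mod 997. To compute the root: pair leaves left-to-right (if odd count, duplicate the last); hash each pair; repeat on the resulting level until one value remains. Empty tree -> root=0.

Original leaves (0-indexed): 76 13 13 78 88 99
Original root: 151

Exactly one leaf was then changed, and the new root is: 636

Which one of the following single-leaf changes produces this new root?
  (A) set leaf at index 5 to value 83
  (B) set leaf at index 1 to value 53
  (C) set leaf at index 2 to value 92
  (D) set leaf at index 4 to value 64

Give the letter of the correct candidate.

Original leaves: [76, 13, 13, 78, 88, 99]
Target new root: 636
Try each candidate change and compute the resulting root:
Candidate A: set leaf[5] = 83 -> leaves = [76, 13, 13, 78, 88, 83]
  L0: [76, 13, 13, 78, 88, 83]
  L1: h(76,13)=(76*31+13)%997=375 h(13,78)=(13*31+78)%997=481 h(88,83)=(88*31+83)%997=817 -> [375, 481, 817]
  L2: h(375,481)=(375*31+481)%997=142 h(817,817)=(817*31+817)%997=222 -> [142, 222]
  L3: h(142,222)=(142*31+222)%997=636 -> [636]
  root = 636 == target 636  ** MATCH **
Candidate B: set leaf[1] = 53 -> leaves = [76, 53, 13, 78, 88, 99]
  L0: [76, 53, 13, 78, 88, 99]
  L1: h(76,53)=(76*31+53)%997=415 h(13,78)=(13*31+78)%997=481 h(88,99)=(88*31+99)%997=833 -> [415, 481, 833]
  L2: h(415,481)=(415*31+481)%997=385 h(833,833)=(833*31+833)%997=734 -> [385, 734]
  L3: h(385,734)=(385*31+734)%997=705 -> [705]
  root = 705 != target 636
Candidate C: set leaf[2] = 92 -> leaves = [76, 13, 92, 78, 88, 99]
  L0: [76, 13, 92, 78, 88, 99]
  L1: h(76,13)=(76*31+13)%997=375 h(92,78)=(92*31+78)%997=936 h(88,99)=(88*31+99)%997=833 -> [375, 936, 833]
  L2: h(375,936)=(375*31+936)%997=597 h(833,833)=(833*31+833)%997=734 -> [597, 734]
  L3: h(597,734)=(597*31+734)%997=298 -> [298]
  root = 298 != target 636
Candidate D: set leaf[4] = 64 -> leaves = [76, 13, 13, 78, 64, 99]
  L0: [76, 13, 13, 78, 64, 99]
  L1: h(76,13)=(76*31+13)%997=375 h(13,78)=(13*31+78)%997=481 h(64,99)=(64*31+99)%997=89 -> [375, 481, 89]
  L2: h(375,481)=(375*31+481)%997=142 h(89,89)=(89*31+89)%997=854 -> [142, 854]
  L3: h(142,854)=(142*31+854)%997=271 -> [271]
  root = 271 != target 636
Candidate A produces the target root.

Answer: A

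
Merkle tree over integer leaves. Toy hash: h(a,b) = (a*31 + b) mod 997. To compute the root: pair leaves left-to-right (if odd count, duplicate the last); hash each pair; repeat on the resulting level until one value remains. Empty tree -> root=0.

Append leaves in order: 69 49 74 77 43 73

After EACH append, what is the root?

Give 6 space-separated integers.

Answer: 69 194 406 409 879 842

Derivation:
After append 69 (leaves=[69]):
  L0: [69]
  root=69
After append 49 (leaves=[69, 49]):
  L0: [69, 49]
  L1: h(69,49)=(69*31+49)%997=194 -> [194]
  root=194
After append 74 (leaves=[69, 49, 74]):
  L0: [69, 49, 74]
  L1: h(69,49)=(69*31+49)%997=194 h(74,74)=(74*31+74)%997=374 -> [194, 374]
  L2: h(194,374)=(194*31+374)%997=406 -> [406]
  root=406
After append 77 (leaves=[69, 49, 74, 77]):
  L0: [69, 49, 74, 77]
  L1: h(69,49)=(69*31+49)%997=194 h(74,77)=(74*31+77)%997=377 -> [194, 377]
  L2: h(194,377)=(194*31+377)%997=409 -> [409]
  root=409
After append 43 (leaves=[69, 49, 74, 77, 43]):
  L0: [69, 49, 74, 77, 43]
  L1: h(69,49)=(69*31+49)%997=194 h(74,77)=(74*31+77)%997=377 h(43,43)=(43*31+43)%997=379 -> [194, 377, 379]
  L2: h(194,377)=(194*31+377)%997=409 h(379,379)=(379*31+379)%997=164 -> [409, 164]
  L3: h(409,164)=(409*31+164)%997=879 -> [879]
  root=879
After append 73 (leaves=[69, 49, 74, 77, 43, 73]):
  L0: [69, 49, 74, 77, 43, 73]
  L1: h(69,49)=(69*31+49)%997=194 h(74,77)=(74*31+77)%997=377 h(43,73)=(43*31+73)%997=409 -> [194, 377, 409]
  L2: h(194,377)=(194*31+377)%997=409 h(409,409)=(409*31+409)%997=127 -> [409, 127]
  L3: h(409,127)=(409*31+127)%997=842 -> [842]
  root=842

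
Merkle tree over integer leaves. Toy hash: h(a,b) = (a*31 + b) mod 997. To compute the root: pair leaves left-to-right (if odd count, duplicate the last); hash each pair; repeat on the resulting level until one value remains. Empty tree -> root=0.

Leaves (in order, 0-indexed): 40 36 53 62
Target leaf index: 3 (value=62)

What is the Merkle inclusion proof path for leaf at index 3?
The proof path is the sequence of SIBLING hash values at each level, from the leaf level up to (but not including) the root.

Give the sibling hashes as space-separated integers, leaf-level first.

L0 (leaves): [40, 36, 53, 62], target index=3
L1: h(40,36)=(40*31+36)%997=279 [pair 0] h(53,62)=(53*31+62)%997=708 [pair 1] -> [279, 708]
  Sibling for proof at L0: 53
L2: h(279,708)=(279*31+708)%997=384 [pair 0] -> [384]
  Sibling for proof at L1: 279
Root: 384
Proof path (sibling hashes from leaf to root): [53, 279]

Answer: 53 279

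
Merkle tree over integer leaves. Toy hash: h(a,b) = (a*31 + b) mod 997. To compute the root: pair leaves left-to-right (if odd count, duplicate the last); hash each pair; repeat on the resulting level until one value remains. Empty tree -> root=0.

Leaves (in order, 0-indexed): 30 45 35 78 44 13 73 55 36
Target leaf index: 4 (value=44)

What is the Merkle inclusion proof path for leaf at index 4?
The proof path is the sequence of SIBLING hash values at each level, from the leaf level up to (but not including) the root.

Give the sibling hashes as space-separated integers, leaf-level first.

Answer: 13 324 481 197

Derivation:
L0 (leaves): [30, 45, 35, 78, 44, 13, 73, 55, 36], target index=4
L1: h(30,45)=(30*31+45)%997=975 [pair 0] h(35,78)=(35*31+78)%997=166 [pair 1] h(44,13)=(44*31+13)%997=380 [pair 2] h(73,55)=(73*31+55)%997=324 [pair 3] h(36,36)=(36*31+36)%997=155 [pair 4] -> [975, 166, 380, 324, 155]
  Sibling for proof at L0: 13
L2: h(975,166)=(975*31+166)%997=481 [pair 0] h(380,324)=(380*31+324)%997=140 [pair 1] h(155,155)=(155*31+155)%997=972 [pair 2] -> [481, 140, 972]
  Sibling for proof at L1: 324
L3: h(481,140)=(481*31+140)%997=96 [pair 0] h(972,972)=(972*31+972)%997=197 [pair 1] -> [96, 197]
  Sibling for proof at L2: 481
L4: h(96,197)=(96*31+197)%997=182 [pair 0] -> [182]
  Sibling for proof at L3: 197
Root: 182
Proof path (sibling hashes from leaf to root): [13, 324, 481, 197]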